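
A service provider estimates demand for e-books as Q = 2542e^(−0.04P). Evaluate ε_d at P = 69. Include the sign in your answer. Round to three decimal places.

At P = 69, Q = 160.888.
dQ/dP = −0.04·2542e^(−0.04P) = −0.04Q = -6.436.
ε = (dQ/dP)(P/Q) = (-6.436)(69/160.888).
|ε| > 1, so demand is elastic at this price.

-2.760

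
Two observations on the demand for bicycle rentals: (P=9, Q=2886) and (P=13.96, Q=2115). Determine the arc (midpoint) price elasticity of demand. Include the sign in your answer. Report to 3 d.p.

-0.714

ΔQ = 2115 − 2886 = -771; ΔP = 13.96 − 9 = 4.96.
Midpoints: P̄ = 11.48, Q̄ = 2500.5.
ε = (ΔQ/ΔP)(P̄/Q̄) = (-771/4.96)(11.48/2500.5).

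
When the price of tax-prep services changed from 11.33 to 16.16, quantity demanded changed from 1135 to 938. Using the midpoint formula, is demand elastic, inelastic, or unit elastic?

inelastic

Arc ε ≈ -0.541.
|ε| = 0.54 < 1.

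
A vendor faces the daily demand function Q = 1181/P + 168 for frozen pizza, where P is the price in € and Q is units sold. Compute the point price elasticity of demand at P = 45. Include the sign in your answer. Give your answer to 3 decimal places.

-0.135

At P = 45, Q = 194.244.
dQ/dP = −1181/P² = -0.583.
ε = (dQ/dP)(P/Q) = (-0.583)(45/194.244).
|ε| < 1, so demand is inelastic at this price.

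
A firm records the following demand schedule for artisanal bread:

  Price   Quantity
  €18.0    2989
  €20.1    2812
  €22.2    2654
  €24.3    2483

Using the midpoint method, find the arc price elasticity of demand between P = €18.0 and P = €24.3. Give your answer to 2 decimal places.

-0.62

At P = 18.0, Q = 2989; at P = 24.3, Q = 2483.
ΔQ = -506, ΔP = 6.3. Midpoints: P̄ = 21.15, Q̄ = 2736.0.
ε = (ΔQ/ΔP)(P̄/Q̄) = (-506/6.3)(21.15/2736.0).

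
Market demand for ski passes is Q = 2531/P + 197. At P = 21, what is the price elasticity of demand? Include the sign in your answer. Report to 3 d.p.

At P = 21, Q = 317.524.
dQ/dP = −2531/P² = -5.739.
ε = (dQ/dP)(P/Q) = (-5.739)(21/317.524).

-0.380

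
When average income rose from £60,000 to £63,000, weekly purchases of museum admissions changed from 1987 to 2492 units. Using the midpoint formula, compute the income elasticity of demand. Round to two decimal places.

ΔQ = 505, ΔI = 3000. Midpoints: Ī = 61,500, Q̄ = 2239.5.
ε_I = (ΔQ/ΔI)(Ī/Q̄) = (505/3000)(61500/2239.5).

4.62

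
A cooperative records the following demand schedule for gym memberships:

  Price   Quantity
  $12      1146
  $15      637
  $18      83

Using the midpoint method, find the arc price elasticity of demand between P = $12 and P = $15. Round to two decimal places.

At P = 12, Q = 1146; at P = 15, Q = 637.
ΔQ = -509, ΔP = 3. Midpoints: P̄ = 13.50, Q̄ = 891.5.
ε = (ΔQ/ΔP)(P̄/Q̄) = (-509/3)(13.50/891.5).

-2.57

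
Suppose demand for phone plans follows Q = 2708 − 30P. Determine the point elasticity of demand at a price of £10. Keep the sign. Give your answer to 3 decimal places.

-0.125

At P = 10, Q = 2408.
dQ/dP = −30.
ε = (dQ/dP)(P/Q) = (-30)(10/2408).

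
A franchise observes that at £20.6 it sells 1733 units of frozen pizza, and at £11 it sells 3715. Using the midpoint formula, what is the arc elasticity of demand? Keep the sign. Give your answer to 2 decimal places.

ΔQ = 3715 − 1733 = 1982; ΔP = 11 − 20.6 = -9.6.
Midpoints: P̄ = 15.80, Q̄ = 2724.0.
ε = (ΔQ/ΔP)(P̄/Q̄) = (1982/-9.6)(15.80/2724.0).

-1.20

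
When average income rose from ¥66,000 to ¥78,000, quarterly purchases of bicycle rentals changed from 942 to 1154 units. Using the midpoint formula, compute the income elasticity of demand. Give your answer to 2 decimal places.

ΔQ = 212, ΔI = 12000. Midpoints: Ī = 72,000, Q̄ = 1048.0.
ε_I = (ΔQ/ΔI)(Ī/Q̄) = (212/12000)(72000/1048.0).

1.21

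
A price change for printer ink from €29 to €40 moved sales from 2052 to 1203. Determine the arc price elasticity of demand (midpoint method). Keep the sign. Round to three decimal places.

-1.636

ΔQ = 1203 − 2052 = -849; ΔP = 40 − 29 = 11.
Midpoints: P̄ = 34.50, Q̄ = 1627.5.
ε = (ΔQ/ΔP)(P̄/Q̄) = (-849/11)(34.50/1627.5).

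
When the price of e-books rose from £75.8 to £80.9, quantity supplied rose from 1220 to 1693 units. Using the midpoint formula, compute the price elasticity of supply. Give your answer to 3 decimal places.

ΔQ = 1693 − 1220 = 473; ΔP = 80.9 − 75.8 = 5.1.
Midpoints: P̄ = 78.35, Q̄ = 1456.5.
ε_s = (ΔQ/ΔP)(P̄/Q̄) = (473/5.1)(78.35/1456.5).

4.989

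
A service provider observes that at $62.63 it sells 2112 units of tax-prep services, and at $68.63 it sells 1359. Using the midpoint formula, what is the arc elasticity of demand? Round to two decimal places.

ΔQ = 1359 − 2112 = -753; ΔP = 68.63 − 62.63 = 6.0.
Midpoints: P̄ = 65.63, Q̄ = 1735.5.
ε = (ΔQ/ΔP)(P̄/Q̄) = (-753/6.0)(65.63/1735.5).

-4.75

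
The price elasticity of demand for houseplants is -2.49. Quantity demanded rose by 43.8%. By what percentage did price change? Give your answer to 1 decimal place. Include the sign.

%ΔP ≈ %ΔQ / ε = (43.8%)/(-2.49) = -17.59%.

-17.6%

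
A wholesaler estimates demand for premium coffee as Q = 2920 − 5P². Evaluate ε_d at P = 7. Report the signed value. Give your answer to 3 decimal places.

-0.183

At P = 7, Q = 2675.
dQ/dP = −10P = -70.
ε = (dQ/dP)(P/Q) = (-70)(7/2675).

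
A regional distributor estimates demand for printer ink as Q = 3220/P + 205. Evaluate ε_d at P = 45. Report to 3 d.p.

-0.259

At P = 45, Q = 276.556.
dQ/dP = −3220/P² = -1.590.
ε = (dQ/dP)(P/Q) = (-1.590)(45/276.556).
|ε| < 1, so demand is inelastic at this price.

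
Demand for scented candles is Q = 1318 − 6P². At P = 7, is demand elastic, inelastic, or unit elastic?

inelastic

Q = 1024, dQ/dP = -84.
ε = (dQ/dP)(P/Q) ≈ -0.574.
|ε| = 0.57 < 1.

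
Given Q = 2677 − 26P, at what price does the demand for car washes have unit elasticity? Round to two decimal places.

For linear demand Q = a − bP, ε = −bP/(a − bP). |ε| = 1 when bP = a − bP, i.e. P = a/(2b).
P = 2677/(2·26) = 2677/52 = 51.4808.

51.48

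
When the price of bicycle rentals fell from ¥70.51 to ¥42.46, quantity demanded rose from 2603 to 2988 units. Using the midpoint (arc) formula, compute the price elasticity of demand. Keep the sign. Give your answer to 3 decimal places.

ΔQ = 2988 − 2603 = 385; ΔP = 42.46 − 70.51 = -28.05.
Midpoints: P̄ = 56.48, Q̄ = 2795.5.
ε = (ΔQ/ΔP)(P̄/Q̄) = (385/-28.05)(56.48/2795.5).

-0.277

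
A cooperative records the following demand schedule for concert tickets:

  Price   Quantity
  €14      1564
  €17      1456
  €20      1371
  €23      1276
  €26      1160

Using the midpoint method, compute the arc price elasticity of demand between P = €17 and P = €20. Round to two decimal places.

At P = 17, Q = 1456; at P = 20, Q = 1371.
ΔQ = -85, ΔP = 3. Midpoints: P̄ = 18.50, Q̄ = 1413.5.
ε = (ΔQ/ΔP)(P̄/Q̄) = (-85/3)(18.50/1413.5).

-0.37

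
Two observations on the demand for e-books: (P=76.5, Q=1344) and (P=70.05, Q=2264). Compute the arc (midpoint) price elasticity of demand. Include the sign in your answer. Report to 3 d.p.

-5.794

ΔQ = 2264 − 1344 = 920; ΔP = 70.05 − 76.5 = -6.45.
Midpoints: P̄ = 73.28, Q̄ = 1804.0.
ε = (ΔQ/ΔP)(P̄/Q̄) = (920/-6.45)(73.28/1804.0).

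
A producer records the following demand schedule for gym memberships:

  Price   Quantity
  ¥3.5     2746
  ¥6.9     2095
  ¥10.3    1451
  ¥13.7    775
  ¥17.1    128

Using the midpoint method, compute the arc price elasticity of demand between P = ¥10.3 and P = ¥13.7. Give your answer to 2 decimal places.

-2.14

At P = 10.3, Q = 1451; at P = 13.7, Q = 775.
ΔQ = -676, ΔP = 3.4. Midpoints: P̄ = 12.00, Q̄ = 1113.0.
ε = (ΔQ/ΔP)(P̄/Q̄) = (-676/3.4)(12.00/1113.0).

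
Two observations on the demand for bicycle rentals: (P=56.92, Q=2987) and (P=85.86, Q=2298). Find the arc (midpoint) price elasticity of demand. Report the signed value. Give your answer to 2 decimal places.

-0.64

ΔQ = 2298 − 2987 = -689; ΔP = 85.86 − 56.92 = 28.94.
Midpoints: P̄ = 71.39, Q̄ = 2642.5.
ε = (ΔQ/ΔP)(P̄/Q̄) = (-689/28.94)(71.39/2642.5).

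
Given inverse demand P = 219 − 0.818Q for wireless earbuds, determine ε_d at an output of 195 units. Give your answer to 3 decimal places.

-0.373

At Q = 195, P = 219 − 0.818(195) = 59.49.
dP/dQ = −0.818, so dQ/dP = 1/(−0.818) = -1.222.
ε = (dQ/dP)(P/Q) = (-1.222)(59.49/195).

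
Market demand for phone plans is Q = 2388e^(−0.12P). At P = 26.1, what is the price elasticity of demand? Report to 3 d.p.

-3.132

At P = 26.1, Q = 104.190.
dQ/dP = −0.12·2388e^(−0.12P) = −0.12Q = -12.503.
ε = (dQ/dP)(P/Q) = (-12.503)(26.1/104.190).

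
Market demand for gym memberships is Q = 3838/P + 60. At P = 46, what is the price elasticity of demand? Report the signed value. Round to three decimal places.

At P = 46, Q = 143.435.
dQ/dP = −3838/P² = -1.814.
ε = (dQ/dP)(P/Q) = (-1.814)(46/143.435).

-0.582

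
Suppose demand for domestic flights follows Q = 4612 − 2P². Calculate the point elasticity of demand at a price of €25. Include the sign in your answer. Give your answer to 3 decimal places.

At P = 25, Q = 3362.
dQ/dP = −4P = -100.
ε = (dQ/dP)(P/Q) = (-100)(25/3362).

-0.744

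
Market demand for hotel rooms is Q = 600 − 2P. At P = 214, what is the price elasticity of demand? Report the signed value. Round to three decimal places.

At P = 214, Q = 172.
dQ/dP = −2.
ε = (dQ/dP)(P/Q) = (-2)(214/172).
|ε| > 1, so demand is elastic at this price.

-2.488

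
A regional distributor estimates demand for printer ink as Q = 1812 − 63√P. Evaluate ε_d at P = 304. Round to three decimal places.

At P = 304, Q = 713.557.
dQ/dP = −63/(2√P) = -1.807.
ε = (dQ/dP)(P/Q) = (-1.807)(304/713.557).

-0.770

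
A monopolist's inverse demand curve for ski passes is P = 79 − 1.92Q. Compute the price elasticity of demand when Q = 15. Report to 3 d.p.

At Q = 15, P = 79 − 1.92(15) = 50.20.
dP/dQ = −1.92, so dQ/dP = 1/(−1.92) = -0.521.
ε = (dQ/dP)(P/Q) = (-0.521)(50.20/15).

-1.743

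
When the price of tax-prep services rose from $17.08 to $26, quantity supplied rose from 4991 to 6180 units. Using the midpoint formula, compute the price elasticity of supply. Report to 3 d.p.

0.514

ΔQ = 6180 − 4991 = 1189; ΔP = 26 − 17.08 = 8.92.
Midpoints: P̄ = 21.54, Q̄ = 5585.5.
ε_s = (ΔQ/ΔP)(P̄/Q̄) = (1189/8.92)(21.54/5585.5).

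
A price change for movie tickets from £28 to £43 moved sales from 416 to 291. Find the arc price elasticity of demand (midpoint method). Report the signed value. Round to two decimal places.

ΔQ = 291 − 416 = -125; ΔP = 43 − 28 = 15.
Midpoints: P̄ = 35.50, Q̄ = 353.5.
ε = (ΔQ/ΔP)(P̄/Q̄) = (-125/15)(35.50/353.5).

-0.84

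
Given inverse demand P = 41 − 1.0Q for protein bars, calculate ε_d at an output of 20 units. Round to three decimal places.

At Q = 20, P = 41 − 1.0(20) = 21.00.
dP/dQ = −1.0, so dQ/dP = 1/(−1.0) = -1.000.
ε = (dQ/dP)(P/Q) = (-1.000)(21.00/20).

-1.050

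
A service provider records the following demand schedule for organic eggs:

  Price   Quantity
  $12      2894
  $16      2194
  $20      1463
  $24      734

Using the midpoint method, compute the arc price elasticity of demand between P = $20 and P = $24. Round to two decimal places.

At P = 20, Q = 1463; at P = 24, Q = 734.
ΔQ = -729, ΔP = 4. Midpoints: P̄ = 22.00, Q̄ = 1098.5.
ε = (ΔQ/ΔP)(P̄/Q̄) = (-729/4)(22.00/1098.5).

-3.65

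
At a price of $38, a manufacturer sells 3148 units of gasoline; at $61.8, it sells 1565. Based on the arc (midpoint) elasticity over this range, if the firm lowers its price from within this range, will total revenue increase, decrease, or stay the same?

increase

Arc ε = (-1583/23.8)(49.90/2356.5) ≈ -1.408.
|ε| = 1.41 > 1, so demand is elastic. A price cut therefore raises total revenue.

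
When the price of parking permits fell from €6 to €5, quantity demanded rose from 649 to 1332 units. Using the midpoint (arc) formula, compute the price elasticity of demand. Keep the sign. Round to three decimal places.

-3.793

ΔQ = 1332 − 649 = 683; ΔP = 5 − 6 = -1.
Midpoints: P̄ = 5.50, Q̄ = 990.5.
ε = (ΔQ/ΔP)(P̄/Q̄) = (683/-1)(5.50/990.5).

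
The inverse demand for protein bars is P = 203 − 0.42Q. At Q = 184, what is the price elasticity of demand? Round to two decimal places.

At Q = 184, P = 203 − 0.42(184) = 125.72.
dP/dQ = −0.42, so dQ/dP = 1/(−0.42) = -2.381.
ε = (dQ/dP)(P/Q) = (-2.381)(125.72/184).

-1.63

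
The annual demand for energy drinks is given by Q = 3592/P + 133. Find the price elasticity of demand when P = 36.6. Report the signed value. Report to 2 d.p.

At P = 36.6, Q = 231.142.
dQ/dP = −3592/P² = -2.681.
ε = (dQ/dP)(P/Q) = (-2.681)(36.6/231.142).

-0.42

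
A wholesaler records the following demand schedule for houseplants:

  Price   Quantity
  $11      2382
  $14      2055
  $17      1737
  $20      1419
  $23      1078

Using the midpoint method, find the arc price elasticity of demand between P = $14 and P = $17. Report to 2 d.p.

At P = 14, Q = 2055; at P = 17, Q = 1737.
ΔQ = -318, ΔP = 3. Midpoints: P̄ = 15.50, Q̄ = 1896.0.
ε = (ΔQ/ΔP)(P̄/Q̄) = (-318/3)(15.50/1896.0).

-0.87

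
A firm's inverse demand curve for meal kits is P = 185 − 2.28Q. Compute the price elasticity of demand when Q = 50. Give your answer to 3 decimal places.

-0.623

At Q = 50, P = 185 − 2.28(50) = 71.00.
dP/dQ = −2.28, so dQ/dP = 1/(−2.28) = -0.439.
ε = (dQ/dP)(P/Q) = (-0.439)(71.00/50).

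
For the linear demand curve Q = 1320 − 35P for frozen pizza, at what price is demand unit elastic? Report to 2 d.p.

18.86

For linear demand Q = a − bP, ε = −bP/(a − bP). |ε| = 1 when bP = a − bP, i.e. P = a/(2b).
P = 1320/(2·35) = 1320/70 = 18.8571.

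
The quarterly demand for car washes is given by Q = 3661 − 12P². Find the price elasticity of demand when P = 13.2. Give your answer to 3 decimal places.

-2.663

At P = 13.2, Q = 1570.120.
dQ/dP = −24P = -316.800.
ε = (dQ/dP)(P/Q) = (-316.800)(13.2/1570.120).
|ε| > 1, so demand is elastic at this price.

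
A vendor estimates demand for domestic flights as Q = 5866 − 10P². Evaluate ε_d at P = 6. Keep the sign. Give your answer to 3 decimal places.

At P = 6, Q = 5506.
dQ/dP = −20P = -120.
ε = (dQ/dP)(P/Q) = (-120)(6/5506).

-0.131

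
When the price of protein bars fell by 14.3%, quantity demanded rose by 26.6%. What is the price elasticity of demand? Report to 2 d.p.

-1.86

ε = %ΔQ / %ΔP = (26.6)/(-14.3) = -1.860.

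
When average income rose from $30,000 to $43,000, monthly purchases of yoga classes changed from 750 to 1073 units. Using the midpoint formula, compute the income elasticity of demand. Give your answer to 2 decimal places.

ΔQ = 323, ΔI = 13000. Midpoints: Ī = 36,500, Q̄ = 911.5.
ε_I = (ΔQ/ΔI)(Ī/Q̄) = (323/13000)(36500/911.5).

0.99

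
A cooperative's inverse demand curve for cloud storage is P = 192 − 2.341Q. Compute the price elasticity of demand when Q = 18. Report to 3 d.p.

-3.556

At Q = 18, P = 192 − 2.341(18) = 149.86.
dP/dQ = −2.341, so dQ/dP = 1/(−2.341) = -0.427.
ε = (dQ/dP)(P/Q) = (-0.427)(149.86/18).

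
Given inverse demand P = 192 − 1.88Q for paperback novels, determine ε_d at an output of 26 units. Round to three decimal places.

-2.928

At Q = 26, P = 192 − 1.88(26) = 143.12.
dP/dQ = −1.88, so dQ/dP = 1/(−1.88) = -0.532.
ε = (dQ/dP)(P/Q) = (-0.532)(143.12/26).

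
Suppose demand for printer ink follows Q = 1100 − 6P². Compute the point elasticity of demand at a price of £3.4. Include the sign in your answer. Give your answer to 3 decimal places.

At P = 3.4, Q = 1030.640.
dQ/dP = −12P = -40.800.
ε = (dQ/dP)(P/Q) = (-40.800)(3.4/1030.640).

-0.135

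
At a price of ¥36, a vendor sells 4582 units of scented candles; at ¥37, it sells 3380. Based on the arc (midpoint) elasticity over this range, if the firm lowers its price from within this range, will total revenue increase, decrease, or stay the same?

increase

Arc ε = (-1202/1)(36.50/3981.0) ≈ -11.021.
|ε| = 11.02 > 1, so demand is elastic. A price cut therefore raises total revenue.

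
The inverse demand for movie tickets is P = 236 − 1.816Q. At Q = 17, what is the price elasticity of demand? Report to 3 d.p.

-6.644

At Q = 17, P = 236 − 1.816(17) = 205.13.
dP/dQ = −1.816, so dQ/dP = 1/(−1.816) = -0.551.
ε = (dQ/dP)(P/Q) = (-0.551)(205.13/17).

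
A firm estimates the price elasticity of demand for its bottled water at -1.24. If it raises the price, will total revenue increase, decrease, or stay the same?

|ε| = 1.24 > 1, so demand is elastic. A price rise therefore reduces total revenue.

decrease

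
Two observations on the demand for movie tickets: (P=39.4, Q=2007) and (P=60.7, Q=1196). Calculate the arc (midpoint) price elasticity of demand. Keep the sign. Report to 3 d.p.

-1.190

ΔQ = 1196 − 2007 = -811; ΔP = 60.7 − 39.4 = 21.3.
Midpoints: P̄ = 50.05, Q̄ = 1601.5.
ε = (ΔQ/ΔP)(P̄/Q̄) = (-811/21.3)(50.05/1601.5).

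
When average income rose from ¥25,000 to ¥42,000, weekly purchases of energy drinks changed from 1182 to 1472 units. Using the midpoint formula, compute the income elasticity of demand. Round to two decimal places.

0.43

ΔQ = 290, ΔI = 17000. Midpoints: Ī = 33,500, Q̄ = 1327.0.
ε_I = (ΔQ/ΔI)(Ī/Q̄) = (290/17000)(33500/1327.0).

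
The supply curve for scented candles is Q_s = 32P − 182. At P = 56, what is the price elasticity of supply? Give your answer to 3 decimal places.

At P = 56, Q_s = 1610.
dQ_s/dP = 32.
ε_s = (dQ_s/dP)(P/Q_s) = (32)(56/1610).

1.113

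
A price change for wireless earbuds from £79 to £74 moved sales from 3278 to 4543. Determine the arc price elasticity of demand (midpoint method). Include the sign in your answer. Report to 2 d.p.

-4.95

ΔQ = 4543 − 3278 = 1265; ΔP = 74 − 79 = -5.
Midpoints: P̄ = 76.50, Q̄ = 3910.5.
ε = (ΔQ/ΔP)(P̄/Q̄) = (1265/-5)(76.50/3910.5).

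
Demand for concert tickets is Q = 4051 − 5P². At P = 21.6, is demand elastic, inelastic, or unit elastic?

elastic

Q = 1718.200, dQ/dP = -216.
ε = (dQ/dP)(P/Q) ≈ -2.715.
|ε| = 2.72 > 1.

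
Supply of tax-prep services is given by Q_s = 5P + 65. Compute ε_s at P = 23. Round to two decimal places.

0.64

At P = 23, Q_s = 180.
dQ_s/dP = 5.
ε_s = (dQ_s/dP)(P/Q_s) = (5)(23/180).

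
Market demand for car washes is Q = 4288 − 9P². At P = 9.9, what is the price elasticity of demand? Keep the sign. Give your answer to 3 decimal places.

-0.518

At P = 9.9, Q = 3405.910.
dQ/dP = −18P = -178.200.
ε = (dQ/dP)(P/Q) = (-178.200)(9.9/3405.910).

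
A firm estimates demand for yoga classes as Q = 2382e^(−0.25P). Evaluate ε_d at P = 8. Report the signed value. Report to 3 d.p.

At P = 8, Q = 322.369.
dQ/dP = −0.25·2382e^(−0.25P) = −0.25Q = -80.592.
ε = (dQ/dP)(P/Q) = (-80.592)(8/322.369).

-2.000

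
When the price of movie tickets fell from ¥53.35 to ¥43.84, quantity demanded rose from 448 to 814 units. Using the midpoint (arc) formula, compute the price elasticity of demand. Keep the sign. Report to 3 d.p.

-2.964

ΔQ = 814 − 448 = 366; ΔP = 43.84 − 53.35 = -9.51.
Midpoints: P̄ = 48.59, Q̄ = 631.0.
ε = (ΔQ/ΔP)(P̄/Q̄) = (366/-9.51)(48.59/631.0).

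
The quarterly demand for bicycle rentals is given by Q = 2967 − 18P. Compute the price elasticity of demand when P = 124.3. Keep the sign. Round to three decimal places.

-3.067

At P = 124.3, Q = 729.600.
dQ/dP = −18.
ε = (dQ/dP)(P/Q) = (-18)(124.3/729.600).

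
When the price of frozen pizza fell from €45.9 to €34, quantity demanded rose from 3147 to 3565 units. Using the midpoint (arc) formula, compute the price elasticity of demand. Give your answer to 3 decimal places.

-0.418

ΔQ = 3565 − 3147 = 418; ΔP = 34 − 45.9 = -11.9.
Midpoints: P̄ = 39.95, Q̄ = 3356.0.
ε = (ΔQ/ΔP)(P̄/Q̄) = (418/-11.9)(39.95/3356.0).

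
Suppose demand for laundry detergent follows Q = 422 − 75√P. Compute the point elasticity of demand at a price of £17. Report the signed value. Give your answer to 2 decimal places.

At P = 17, Q = 112.767.
dQ/dP = −75/(2√P) = -9.095.
ε = (dQ/dP)(P/Q) = (-9.095)(17/112.767).

-1.37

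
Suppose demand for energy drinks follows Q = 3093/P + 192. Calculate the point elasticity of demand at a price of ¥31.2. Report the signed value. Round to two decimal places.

At P = 31.2, Q = 291.135.
dQ/dP = −3093/P² = -3.177.
ε = (dQ/dP)(P/Q) = (-3.177)(31.2/291.135).

-0.34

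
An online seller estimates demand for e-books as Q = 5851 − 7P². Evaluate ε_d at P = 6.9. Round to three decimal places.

-0.121

At P = 6.9, Q = 5517.730.
dQ/dP = −14P = -96.600.
ε = (dQ/dP)(P/Q) = (-96.600)(6.9/5517.730).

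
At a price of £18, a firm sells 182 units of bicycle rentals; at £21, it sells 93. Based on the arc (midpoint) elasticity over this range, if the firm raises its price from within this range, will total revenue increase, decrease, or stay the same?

decrease

Arc ε = (-89/3)(19.50/137.5) ≈ -4.207.
|ε| = 4.21 > 1, so demand is elastic. A price rise therefore reduces total revenue.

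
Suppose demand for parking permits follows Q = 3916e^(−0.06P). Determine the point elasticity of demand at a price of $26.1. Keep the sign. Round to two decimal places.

At P = 26.1, Q = 817.970.
dQ/dP = −0.06·3916e^(−0.06P) = −0.06Q = -49.078.
ε = (dQ/dP)(P/Q) = (-49.078)(26.1/817.970).

-1.57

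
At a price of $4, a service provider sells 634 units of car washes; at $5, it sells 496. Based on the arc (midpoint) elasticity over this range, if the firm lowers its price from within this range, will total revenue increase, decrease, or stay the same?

increase

Arc ε = (-138/1)(4.50/565.0) ≈ -1.099.
|ε| = 1.10 > 1, so demand is elastic. A price cut therefore raises total revenue.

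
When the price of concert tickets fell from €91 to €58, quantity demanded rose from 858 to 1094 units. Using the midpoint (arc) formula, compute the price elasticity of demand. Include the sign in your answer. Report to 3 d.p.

ΔQ = 1094 − 858 = 236; ΔP = 58 − 91 = -33.
Midpoints: P̄ = 74.50, Q̄ = 976.0.
ε = (ΔQ/ΔP)(P̄/Q̄) = (236/-33)(74.50/976.0).

-0.546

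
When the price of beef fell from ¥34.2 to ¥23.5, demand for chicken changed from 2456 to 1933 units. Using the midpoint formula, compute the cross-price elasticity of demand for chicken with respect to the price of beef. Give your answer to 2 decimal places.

ΔQ_x = 1933 − 2456 = -523; ΔP_y = 23.5 − 34.2 = -10.7.
Midpoints: P̄_y = 28.85, Q̄_x = 2194.5.
ε_xy = (ΔQ_x/ΔP_y)(P̄_y/Q̄_x) = (-523/-10.7)(28.85/2194.5).
ε_xy > 0, so the goods are substitutes.

0.64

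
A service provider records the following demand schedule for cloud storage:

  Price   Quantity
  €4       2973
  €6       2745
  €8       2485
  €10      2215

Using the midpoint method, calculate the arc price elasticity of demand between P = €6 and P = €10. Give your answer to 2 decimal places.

At P = 6, Q = 2745; at P = 10, Q = 2215.
ΔQ = -530, ΔP = 4. Midpoints: P̄ = 8.00, Q̄ = 2480.0.
ε = (ΔQ/ΔP)(P̄/Q̄) = (-530/4)(8.00/2480.0).

-0.43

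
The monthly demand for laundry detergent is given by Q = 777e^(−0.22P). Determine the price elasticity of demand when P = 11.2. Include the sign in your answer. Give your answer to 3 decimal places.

At P = 11.2, Q = 66.118.
dQ/dP = −0.22·777e^(−0.22P) = −0.22Q = -14.546.
ε = (dQ/dP)(P/Q) = (-14.546)(11.2/66.118).
|ε| > 1, so demand is elastic at this price.

-2.464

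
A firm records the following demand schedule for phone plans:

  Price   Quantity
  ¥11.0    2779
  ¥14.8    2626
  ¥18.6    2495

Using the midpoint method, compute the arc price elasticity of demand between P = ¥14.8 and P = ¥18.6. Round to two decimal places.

At P = 14.8, Q = 2626; at P = 18.6, Q = 2495.
ΔQ = -131, ΔP = 3.8. Midpoints: P̄ = 16.70, Q̄ = 2560.5.
ε = (ΔQ/ΔP)(P̄/Q̄) = (-131/3.8)(16.70/2560.5).

-0.22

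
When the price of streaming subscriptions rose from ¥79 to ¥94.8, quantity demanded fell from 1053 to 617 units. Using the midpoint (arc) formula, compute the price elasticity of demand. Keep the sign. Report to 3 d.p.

ΔQ = 617 − 1053 = -436; ΔP = 94.8 − 79 = 15.8.
Midpoints: P̄ = 86.90, Q̄ = 835.0.
ε = (ΔQ/ΔP)(P̄/Q̄) = (-436/15.8)(86.90/835.0).

-2.872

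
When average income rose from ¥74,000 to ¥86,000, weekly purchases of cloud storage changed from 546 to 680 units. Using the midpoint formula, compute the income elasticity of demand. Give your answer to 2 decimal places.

ΔQ = 134, ΔI = 12000. Midpoints: Ī = 80,000, Q̄ = 613.0.
ε_I = (ΔQ/ΔI)(Ī/Q̄) = (134/12000)(80000/613.0).

1.46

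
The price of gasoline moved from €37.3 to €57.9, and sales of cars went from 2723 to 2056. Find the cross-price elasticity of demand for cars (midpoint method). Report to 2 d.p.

ΔQ_x = 2056 − 2723 = -667; ΔP_y = 57.9 − 37.3 = 20.6.
Midpoints: P̄_y = 47.60, Q̄_x = 2389.5.
ε_xy = (ΔQ_x/ΔP_y)(P̄_y/Q̄_x) = (-667/20.6)(47.60/2389.5).

-0.64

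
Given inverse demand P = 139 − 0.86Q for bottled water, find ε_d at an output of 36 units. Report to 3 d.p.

At Q = 36, P = 139 − 0.86(36) = 108.04.
dP/dQ = −0.86, so dQ/dP = 1/(−0.86) = -1.163.
ε = (dQ/dP)(P/Q) = (-1.163)(108.04/36).

-3.490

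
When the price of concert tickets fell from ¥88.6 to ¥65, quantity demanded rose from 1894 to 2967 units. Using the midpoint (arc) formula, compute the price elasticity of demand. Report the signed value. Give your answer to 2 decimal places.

-1.44

ΔQ = 2967 − 1894 = 1073; ΔP = 65 − 88.6 = -23.6.
Midpoints: P̄ = 76.80, Q̄ = 2430.5.
ε = (ΔQ/ΔP)(P̄/Q̄) = (1073/-23.6)(76.80/2430.5).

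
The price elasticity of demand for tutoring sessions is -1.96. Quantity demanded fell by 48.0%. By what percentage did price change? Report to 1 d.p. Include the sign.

%ΔP ≈ %ΔQ / ε = (-48.0%)/(-1.96) = 24.49%.

24.5%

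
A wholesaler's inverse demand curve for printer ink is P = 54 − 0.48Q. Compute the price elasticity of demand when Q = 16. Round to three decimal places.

At Q = 16, P = 54 − 0.48(16) = 46.32.
dP/dQ = −0.48, so dQ/dP = 1/(−0.48) = -2.083.
ε = (dQ/dP)(P/Q) = (-2.083)(46.32/16).

-6.031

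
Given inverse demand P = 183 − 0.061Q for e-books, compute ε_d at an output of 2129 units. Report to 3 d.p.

-0.409

At Q = 2129, P = 183 − 0.061(2129) = 53.13.
dP/dQ = −0.061, so dQ/dP = 1/(−0.061) = -16.393.
ε = (dQ/dP)(P/Q) = (-16.393)(53.13/2129).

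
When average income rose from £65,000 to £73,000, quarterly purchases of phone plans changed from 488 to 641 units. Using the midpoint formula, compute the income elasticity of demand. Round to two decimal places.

ΔQ = 153, ΔI = 8000. Midpoints: Ī = 69,000, Q̄ = 564.5.
ε_I = (ΔQ/ΔI)(Ī/Q̄) = (153/8000)(69000/564.5).

2.34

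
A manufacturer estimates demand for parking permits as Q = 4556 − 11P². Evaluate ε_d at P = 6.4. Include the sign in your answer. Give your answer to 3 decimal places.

At P = 6.4, Q = 4105.440.
dQ/dP = −22P = -140.800.
ε = (dQ/dP)(P/Q) = (-140.800)(6.4/4105.440).
|ε| < 1, so demand is inelastic at this price.

-0.219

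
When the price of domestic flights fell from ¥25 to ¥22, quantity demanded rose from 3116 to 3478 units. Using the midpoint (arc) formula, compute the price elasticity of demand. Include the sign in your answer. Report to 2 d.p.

ΔQ = 3478 − 3116 = 362; ΔP = 22 − 25 = -3.
Midpoints: P̄ = 23.50, Q̄ = 3297.0.
ε = (ΔQ/ΔP)(P̄/Q̄) = (362/-3)(23.50/3297.0).

-0.86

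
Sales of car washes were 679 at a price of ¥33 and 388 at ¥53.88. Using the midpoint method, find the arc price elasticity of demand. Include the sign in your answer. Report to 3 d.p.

ΔQ = 388 − 679 = -291; ΔP = 53.88 − 33 = 20.88.
Midpoints: P̄ = 43.44, Q̄ = 533.5.
ε = (ΔQ/ΔP)(P̄/Q̄) = (-291/20.88)(43.44/533.5).

-1.135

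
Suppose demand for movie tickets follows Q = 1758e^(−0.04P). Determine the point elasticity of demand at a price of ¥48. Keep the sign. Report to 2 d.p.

-1.92

At P = 48, Q = 257.735.
dQ/dP = −0.04·1758e^(−0.04P) = −0.04Q = -10.309.
ε = (dQ/dP)(P/Q) = (-10.309)(48/257.735).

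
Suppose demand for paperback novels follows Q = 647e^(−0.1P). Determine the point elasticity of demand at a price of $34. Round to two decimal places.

-3.40

At P = 34, Q = 21.593.
dQ/dP = −0.1·647e^(−0.1P) = −0.1Q = -2.159.
ε = (dQ/dP)(P/Q) = (-2.159)(34/21.593).
|ε| > 1, so demand is elastic at this price.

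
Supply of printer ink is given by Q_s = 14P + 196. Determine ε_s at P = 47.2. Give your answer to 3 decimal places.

0.771

At P = 47.2, Q_s = 856.80.
dQ_s/dP = 14.
ε_s = (dQ_s/dP)(P/Q_s) = (14)(47.2/856.80).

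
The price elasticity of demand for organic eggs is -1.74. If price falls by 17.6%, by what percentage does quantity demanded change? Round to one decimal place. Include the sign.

%ΔQ ≈ ε × %ΔP = (-1.74)(-17.6%) = 30.62%.

30.6%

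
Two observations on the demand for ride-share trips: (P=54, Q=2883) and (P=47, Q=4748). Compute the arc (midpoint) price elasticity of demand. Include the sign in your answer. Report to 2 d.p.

ΔQ = 4748 − 2883 = 1865; ΔP = 47 − 54 = -7.
Midpoints: P̄ = 50.50, Q̄ = 3815.5.
ε = (ΔQ/ΔP)(P̄/Q̄) = (1865/-7)(50.50/3815.5).

-3.53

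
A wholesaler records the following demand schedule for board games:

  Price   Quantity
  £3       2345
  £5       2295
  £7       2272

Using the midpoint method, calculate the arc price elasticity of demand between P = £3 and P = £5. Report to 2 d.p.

-0.04

At P = 3, Q = 2345; at P = 5, Q = 2295.
ΔQ = -50, ΔP = 2. Midpoints: P̄ = 4.00, Q̄ = 2320.0.
ε = (ΔQ/ΔP)(P̄/Q̄) = (-50/2)(4.00/2320.0).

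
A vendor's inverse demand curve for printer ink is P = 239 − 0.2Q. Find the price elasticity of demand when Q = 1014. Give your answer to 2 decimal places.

At Q = 1014, P = 239 − 0.2(1014) = 36.20.
dP/dQ = −0.2, so dQ/dP = 1/(−0.2) = -5.000.
ε = (dQ/dP)(P/Q) = (-5.000)(36.20/1014).

-0.18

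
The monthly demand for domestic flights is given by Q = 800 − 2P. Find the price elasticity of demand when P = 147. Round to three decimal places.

At P = 147, Q = 506.
dQ/dP = −2.
ε = (dQ/dP)(P/Q) = (-2)(147/506).

-0.581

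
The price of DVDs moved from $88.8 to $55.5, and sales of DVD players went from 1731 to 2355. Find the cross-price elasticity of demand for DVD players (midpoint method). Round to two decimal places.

ΔQ_x = 2355 − 1731 = 624; ΔP_y = 55.5 − 88.8 = -33.3.
Midpoints: P̄_y = 72.15, Q̄_x = 2043.0.
ε_xy = (ΔQ_x/ΔP_y)(P̄_y/Q̄_x) = (624/-33.3)(72.15/2043.0).

-0.66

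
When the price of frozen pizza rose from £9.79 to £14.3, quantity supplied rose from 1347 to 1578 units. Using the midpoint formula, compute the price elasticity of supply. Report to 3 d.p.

0.422

ΔQ = 1578 − 1347 = 231; ΔP = 14.3 − 9.79 = 4.51.
Midpoints: P̄ = 12.04, Q̄ = 1462.5.
ε_s = (ΔQ/ΔP)(P̄/Q̄) = (231/4.51)(12.04/1462.5).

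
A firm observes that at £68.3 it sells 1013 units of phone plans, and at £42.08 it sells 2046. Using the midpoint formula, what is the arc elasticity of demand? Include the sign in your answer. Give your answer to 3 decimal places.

ΔQ = 2046 − 1013 = 1033; ΔP = 42.08 − 68.3 = -26.22.
Midpoints: P̄ = 55.19, Q̄ = 1529.5.
ε = (ΔQ/ΔP)(P̄/Q̄) = (1033/-26.22)(55.19/1529.5).

-1.422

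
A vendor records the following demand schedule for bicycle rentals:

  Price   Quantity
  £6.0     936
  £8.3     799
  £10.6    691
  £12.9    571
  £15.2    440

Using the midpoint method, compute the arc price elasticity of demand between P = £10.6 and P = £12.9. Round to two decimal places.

At P = 10.6, Q = 691; at P = 12.9, Q = 571.
ΔQ = -120, ΔP = 2.3. Midpoints: P̄ = 11.75, Q̄ = 631.0.
ε = (ΔQ/ΔP)(P̄/Q̄) = (-120/2.3)(11.75/631.0).

-0.97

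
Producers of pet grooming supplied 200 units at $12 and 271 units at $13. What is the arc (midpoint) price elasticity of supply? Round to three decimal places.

3.769

ΔQ = 271 − 200 = 71; ΔP = 13 − 12 = 1.
Midpoints: P̄ = 12.50, Q̄ = 235.5.
ε_s = (ΔQ/ΔP)(P̄/Q̄) = (71/1)(12.50/235.5).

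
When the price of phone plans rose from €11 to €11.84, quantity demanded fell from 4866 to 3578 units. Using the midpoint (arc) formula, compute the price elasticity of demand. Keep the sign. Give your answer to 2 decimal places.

ΔQ = 3578 − 4866 = -1288; ΔP = 11.84 − 11 = 0.84.
Midpoints: P̄ = 11.42, Q̄ = 4222.0.
ε = (ΔQ/ΔP)(P̄/Q̄) = (-1288/0.84)(11.42/4222.0).

-4.15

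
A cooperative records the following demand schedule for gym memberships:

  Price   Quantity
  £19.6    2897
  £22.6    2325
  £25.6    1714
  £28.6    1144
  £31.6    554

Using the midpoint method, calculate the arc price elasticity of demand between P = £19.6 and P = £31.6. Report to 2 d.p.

-2.90

At P = 19.6, Q = 2897; at P = 31.6, Q = 554.
ΔQ = -2343, ΔP = 12.0. Midpoints: P̄ = 25.60, Q̄ = 1725.5.
ε = (ΔQ/ΔP)(P̄/Q̄) = (-2343/12.0)(25.60/1725.5).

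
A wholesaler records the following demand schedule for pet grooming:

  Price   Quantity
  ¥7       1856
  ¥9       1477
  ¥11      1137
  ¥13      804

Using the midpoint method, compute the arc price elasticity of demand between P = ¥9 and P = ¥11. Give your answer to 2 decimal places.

At P = 9, Q = 1477; at P = 11, Q = 1137.
ΔQ = -340, ΔP = 2. Midpoints: P̄ = 10.00, Q̄ = 1307.0.
ε = (ΔQ/ΔP)(P̄/Q̄) = (-340/2)(10.00/1307.0).

-1.30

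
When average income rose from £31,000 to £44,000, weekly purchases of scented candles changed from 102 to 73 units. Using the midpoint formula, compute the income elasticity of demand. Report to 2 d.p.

ΔQ = -29, ΔI = 13000. Midpoints: Ī = 37,500, Q̄ = 87.5.
ε_I = (ΔQ/ΔI)(Ī/Q̄) = (-29/13000)(37500/87.5).

-0.96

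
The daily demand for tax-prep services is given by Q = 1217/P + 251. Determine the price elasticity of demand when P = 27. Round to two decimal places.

-0.15

At P = 27, Q = 296.074.
dQ/dP = −1217/P² = -1.669.
ε = (dQ/dP)(P/Q) = (-1.669)(27/296.074).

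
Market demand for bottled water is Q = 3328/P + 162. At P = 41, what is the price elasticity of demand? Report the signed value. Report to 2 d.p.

-0.33

At P = 41, Q = 243.171.
dQ/dP = −3328/P² = -1.980.
ε = (dQ/dP)(P/Q) = (-1.980)(41/243.171).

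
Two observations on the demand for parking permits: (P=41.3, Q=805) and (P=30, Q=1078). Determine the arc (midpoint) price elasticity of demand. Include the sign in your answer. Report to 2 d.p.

ΔQ = 1078 − 805 = 273; ΔP = 30 − 41.3 = -11.3.
Midpoints: P̄ = 35.65, Q̄ = 941.5.
ε = (ΔQ/ΔP)(P̄/Q̄) = (273/-11.3)(35.65/941.5).

-0.91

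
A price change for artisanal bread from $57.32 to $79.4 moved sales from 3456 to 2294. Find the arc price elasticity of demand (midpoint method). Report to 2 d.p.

-1.25

ΔQ = 2294 − 3456 = -1162; ΔP = 79.4 − 57.32 = 22.08.
Midpoints: P̄ = 68.36, Q̄ = 2875.0.
ε = (ΔQ/ΔP)(P̄/Q̄) = (-1162/22.08)(68.36/2875.0).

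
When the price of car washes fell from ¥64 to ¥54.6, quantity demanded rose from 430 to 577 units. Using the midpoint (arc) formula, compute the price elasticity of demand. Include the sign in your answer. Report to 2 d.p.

-1.84

ΔQ = 577 − 430 = 147; ΔP = 54.6 − 64 = -9.4.
Midpoints: P̄ = 59.30, Q̄ = 503.5.
ε = (ΔQ/ΔP)(P̄/Q̄) = (147/-9.4)(59.30/503.5).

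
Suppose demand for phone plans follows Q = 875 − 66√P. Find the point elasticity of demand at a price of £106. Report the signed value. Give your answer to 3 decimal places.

-1.738

At P = 106, Q = 195.488.
dQ/dP = −66/(2√P) = -3.205.
ε = (dQ/dP)(P/Q) = (-3.205)(106/195.488).
|ε| > 1, so demand is elastic at this price.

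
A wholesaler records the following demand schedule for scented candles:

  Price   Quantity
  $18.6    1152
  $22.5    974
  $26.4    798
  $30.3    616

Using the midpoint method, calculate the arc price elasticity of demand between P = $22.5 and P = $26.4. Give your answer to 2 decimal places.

-1.25

At P = 22.5, Q = 974; at P = 26.4, Q = 798.
ΔQ = -176, ΔP = 3.9. Midpoints: P̄ = 24.45, Q̄ = 886.0.
ε = (ΔQ/ΔP)(P̄/Q̄) = (-176/3.9)(24.45/886.0).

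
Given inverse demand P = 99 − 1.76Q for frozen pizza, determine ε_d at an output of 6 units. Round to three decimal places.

-8.375

At Q = 6, P = 99 − 1.76(6) = 88.44.
dP/dQ = −1.76, so dQ/dP = 1/(−1.76) = -0.568.
ε = (dQ/dP)(P/Q) = (-0.568)(88.44/6).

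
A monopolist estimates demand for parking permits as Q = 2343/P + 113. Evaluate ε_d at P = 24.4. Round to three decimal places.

At P = 24.4, Q = 209.025.
dQ/dP = −2343/P² = -3.935.
ε = (dQ/dP)(P/Q) = (-3.935)(24.4/209.025).

-0.459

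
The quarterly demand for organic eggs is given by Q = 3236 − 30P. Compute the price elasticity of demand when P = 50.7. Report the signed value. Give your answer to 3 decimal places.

-0.887

At P = 50.7, Q = 1715.
dQ/dP = −30.
ε = (dQ/dP)(P/Q) = (-30)(50.7/1715).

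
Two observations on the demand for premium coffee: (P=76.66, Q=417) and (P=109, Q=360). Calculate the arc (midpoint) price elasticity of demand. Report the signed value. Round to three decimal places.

-0.421

ΔQ = 360 − 417 = -57; ΔP = 109 − 76.66 = 32.34.
Midpoints: P̄ = 92.83, Q̄ = 388.5.
ε = (ΔQ/ΔP)(P̄/Q̄) = (-57/32.34)(92.83/388.5).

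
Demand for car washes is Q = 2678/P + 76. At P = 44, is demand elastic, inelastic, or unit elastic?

Q = 136.864, dQ/dP = -1.383.
ε = (dQ/dP)(P/Q) ≈ -0.445.
|ε| = 0.44 < 1.

inelastic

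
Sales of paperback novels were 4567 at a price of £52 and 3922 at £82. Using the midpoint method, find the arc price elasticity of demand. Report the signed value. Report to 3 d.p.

-0.339

ΔQ = 3922 − 4567 = -645; ΔP = 82 − 52 = 30.
Midpoints: P̄ = 67.00, Q̄ = 4244.5.
ε = (ΔQ/ΔP)(P̄/Q̄) = (-645/30)(67.00/4244.5).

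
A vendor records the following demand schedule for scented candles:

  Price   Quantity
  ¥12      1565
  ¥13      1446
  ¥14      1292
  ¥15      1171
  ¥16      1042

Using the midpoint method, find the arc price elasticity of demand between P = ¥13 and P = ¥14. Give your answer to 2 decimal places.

At P = 13, Q = 1446; at P = 14, Q = 1292.
ΔQ = -154, ΔP = 1. Midpoints: P̄ = 13.50, Q̄ = 1369.0.
ε = (ΔQ/ΔP)(P̄/Q̄) = (-154/1)(13.50/1369.0).

-1.52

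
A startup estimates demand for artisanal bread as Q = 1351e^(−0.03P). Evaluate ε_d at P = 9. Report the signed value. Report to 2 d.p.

-0.27

At P = 9, Q = 1031.326.
dQ/dP = −0.03·1351e^(−0.03P) = −0.03Q = -30.940.
ε = (dQ/dP)(P/Q) = (-30.940)(9/1031.326).
|ε| < 1, so demand is inelastic at this price.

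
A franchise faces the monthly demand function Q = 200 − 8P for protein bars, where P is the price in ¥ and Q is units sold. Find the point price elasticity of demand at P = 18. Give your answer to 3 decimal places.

-2.571

At P = 18, Q = 56.
dQ/dP = −8.
ε = (dQ/dP)(P/Q) = (-8)(18/56).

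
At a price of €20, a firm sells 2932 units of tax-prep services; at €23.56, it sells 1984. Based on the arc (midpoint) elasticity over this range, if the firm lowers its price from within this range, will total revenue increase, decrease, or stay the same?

Arc ε = (-948/3.56)(21.78/2458.0) ≈ -2.360.
|ε| = 2.36 > 1, so demand is elastic. A price cut therefore raises total revenue.

increase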